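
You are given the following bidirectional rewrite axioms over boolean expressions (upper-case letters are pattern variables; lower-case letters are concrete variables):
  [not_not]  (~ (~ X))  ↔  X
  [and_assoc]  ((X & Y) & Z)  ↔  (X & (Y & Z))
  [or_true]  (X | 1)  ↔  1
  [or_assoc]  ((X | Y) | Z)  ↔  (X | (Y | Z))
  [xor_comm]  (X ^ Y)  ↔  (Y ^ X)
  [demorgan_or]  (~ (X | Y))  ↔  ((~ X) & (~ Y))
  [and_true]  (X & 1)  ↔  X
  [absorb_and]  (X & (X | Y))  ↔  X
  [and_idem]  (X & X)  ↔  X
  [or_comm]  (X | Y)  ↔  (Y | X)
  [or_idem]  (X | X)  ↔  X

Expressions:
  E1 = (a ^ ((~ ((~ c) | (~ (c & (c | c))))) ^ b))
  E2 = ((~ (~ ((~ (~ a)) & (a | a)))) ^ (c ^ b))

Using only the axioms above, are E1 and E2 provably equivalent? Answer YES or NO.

step 1: absorb_and (→) rewrites (c & (c | c)) into c, now (a ^ ((~ ((~ c) | (~ c))) ^ b))
step 2: or_idem (→) rewrites ((~ c) | (~ c)) into (~ c), now (a ^ ((~ (~ c)) ^ b))
step 3: not_not (→) rewrites (~ (~ c)) into c, now (a ^ (c ^ b))
step 4: absorb_and (←) rewrites a into (a & (a | a)), now ((a & (a | a)) ^ (c ^ b))
step 5: not_not (←) rewrites a into (~ (~ a)), now (((~ (~ a)) & (a | a)) ^ (c ^ b))
step 6: not_not (←) rewrites ((~ (~ a)) & (a | a)) into (~ (~ ((~ (~ a)) & (a | a)))), which is E2

YES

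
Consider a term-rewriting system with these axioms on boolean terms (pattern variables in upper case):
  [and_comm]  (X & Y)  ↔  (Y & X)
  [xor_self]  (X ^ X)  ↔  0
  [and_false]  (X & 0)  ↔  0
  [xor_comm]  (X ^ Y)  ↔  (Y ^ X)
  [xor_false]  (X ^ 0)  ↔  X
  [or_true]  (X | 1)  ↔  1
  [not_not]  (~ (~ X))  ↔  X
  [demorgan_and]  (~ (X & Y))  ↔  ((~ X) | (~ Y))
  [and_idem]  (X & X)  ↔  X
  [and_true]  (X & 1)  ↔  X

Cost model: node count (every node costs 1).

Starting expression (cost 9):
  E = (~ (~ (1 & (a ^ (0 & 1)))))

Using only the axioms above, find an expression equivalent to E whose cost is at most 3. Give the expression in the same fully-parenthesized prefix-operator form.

1. [and_true →] (0 & 1)  →  0;  E = (~ (~ (1 & (a ^ 0))))
2. [xor_false →] (a ^ 0)  →  a;  E = (~ (~ (1 & a)))
3. [not_not →] (~ (~ (1 & a)))  →  (1 & a);  cost 3 ≤ 3, done

(1 & a)   [cost 3]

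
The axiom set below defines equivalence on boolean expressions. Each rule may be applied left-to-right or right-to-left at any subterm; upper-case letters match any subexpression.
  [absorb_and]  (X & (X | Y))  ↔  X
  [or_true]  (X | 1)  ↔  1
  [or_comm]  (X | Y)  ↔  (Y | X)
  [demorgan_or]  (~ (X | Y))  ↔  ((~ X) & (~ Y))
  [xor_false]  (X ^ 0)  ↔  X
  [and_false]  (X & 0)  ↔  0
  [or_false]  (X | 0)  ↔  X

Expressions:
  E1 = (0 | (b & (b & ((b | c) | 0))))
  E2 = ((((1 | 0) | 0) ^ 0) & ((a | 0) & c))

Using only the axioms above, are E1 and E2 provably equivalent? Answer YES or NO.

NO

Every axiom is a valid identity, so a rewrite proof would force E1 and E2 to agree under every assignment.
At a=0, b=1, c=0: E1 = 1 but E2 = 0; they differ, so no derivation exists.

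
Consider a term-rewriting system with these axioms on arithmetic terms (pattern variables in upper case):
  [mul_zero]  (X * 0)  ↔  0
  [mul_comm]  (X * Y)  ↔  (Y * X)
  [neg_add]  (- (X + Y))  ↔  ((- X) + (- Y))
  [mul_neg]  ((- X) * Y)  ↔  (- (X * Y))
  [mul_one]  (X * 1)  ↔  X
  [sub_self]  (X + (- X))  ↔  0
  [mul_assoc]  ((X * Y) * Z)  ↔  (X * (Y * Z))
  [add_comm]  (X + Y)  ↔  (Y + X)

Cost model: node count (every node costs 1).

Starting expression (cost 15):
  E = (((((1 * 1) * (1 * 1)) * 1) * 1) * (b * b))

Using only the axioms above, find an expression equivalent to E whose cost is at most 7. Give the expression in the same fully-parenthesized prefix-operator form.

1. [mul_one →] ((((1 * 1) * (1 * 1)) * 1) * 1)  →  (((1 * 1) * (1 * 1)) * 1);  E = ((((1 * 1) * (1 * 1)) * 1) * (b * b))
2. [mul_one →] (1 * 1)  →  1;  E = ((((1 * 1) * 1) * 1) * (b * b))
3. [mul_one →] ((1 * 1) * 1)  →  (1 * 1);  E = (((1 * 1) * 1) * (b * b))
4. [mul_assoc →] ((1 * 1) * 1)  →  (1 * (1 * 1));  E = ((1 * (1 * 1)) * (b * b))
5. [mul_one →] (1 * 1)  →  1;  cost 7 ≤ 7, done

((1 * 1) * (b * b))   [cost 7]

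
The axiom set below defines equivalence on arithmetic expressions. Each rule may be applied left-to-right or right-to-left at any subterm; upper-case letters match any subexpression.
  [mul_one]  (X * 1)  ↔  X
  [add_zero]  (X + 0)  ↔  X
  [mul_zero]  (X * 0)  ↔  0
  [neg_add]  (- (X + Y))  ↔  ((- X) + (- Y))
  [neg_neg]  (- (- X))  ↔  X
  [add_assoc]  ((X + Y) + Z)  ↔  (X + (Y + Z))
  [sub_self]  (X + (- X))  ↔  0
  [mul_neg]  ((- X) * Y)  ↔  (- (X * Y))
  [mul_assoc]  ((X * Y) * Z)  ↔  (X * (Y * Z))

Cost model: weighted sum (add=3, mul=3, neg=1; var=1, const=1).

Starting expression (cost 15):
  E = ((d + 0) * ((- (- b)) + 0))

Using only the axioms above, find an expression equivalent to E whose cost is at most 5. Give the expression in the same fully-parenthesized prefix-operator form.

(d * b)   [cost 5]

(1) (d + 0)  =[add_zero →]=  d    ⊢ (d * ((- (- b)) + 0))
(2) ((- (- b)) + 0)  =[add_zero →]=  (- (- b))    ⊢ (d * (- (- b)))
(3) (- (- b))  =[neg_neg →]=  b    ⊢ cost 5, within 5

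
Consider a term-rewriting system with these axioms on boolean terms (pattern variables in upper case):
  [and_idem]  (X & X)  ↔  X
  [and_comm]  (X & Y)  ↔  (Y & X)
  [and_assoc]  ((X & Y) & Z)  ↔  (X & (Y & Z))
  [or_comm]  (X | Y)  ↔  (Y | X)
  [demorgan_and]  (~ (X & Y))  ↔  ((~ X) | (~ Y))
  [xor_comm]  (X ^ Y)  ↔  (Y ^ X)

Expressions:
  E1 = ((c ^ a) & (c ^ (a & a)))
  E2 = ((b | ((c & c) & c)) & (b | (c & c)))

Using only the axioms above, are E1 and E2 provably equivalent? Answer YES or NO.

All listed rules preserve value, hence provable equivalence implies equal values everywhere; look for a separating assignment.
a=0, b=1, c=0 gives E1 ↦ 0, E2 ↦ 1; values differ ⇒ not provably equivalent.

NO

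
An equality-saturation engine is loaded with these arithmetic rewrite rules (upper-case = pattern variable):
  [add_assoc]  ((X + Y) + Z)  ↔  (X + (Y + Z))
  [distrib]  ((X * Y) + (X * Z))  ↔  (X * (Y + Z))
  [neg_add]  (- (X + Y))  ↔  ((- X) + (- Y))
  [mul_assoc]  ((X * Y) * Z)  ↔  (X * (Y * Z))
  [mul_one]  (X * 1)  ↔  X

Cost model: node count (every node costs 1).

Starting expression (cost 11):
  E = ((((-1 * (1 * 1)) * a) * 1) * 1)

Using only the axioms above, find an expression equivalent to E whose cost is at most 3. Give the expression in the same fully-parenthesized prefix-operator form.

(-1 * a)   [cost 3]

1. [mul_one →] (1 * 1)  →  1;  E = ((((-1 * 1) * a) * 1) * 1)
2. [mul_one →] (-1 * 1)  →  -1;  E = (((-1 * a) * 1) * 1)
3. [mul_one →] ((-1 * a) * 1)  →  (-1 * a);  E = ((-1 * a) * 1)
4. [mul_one →] ((-1 * a) * 1)  →  (-1 * a);  cost 3 ≤ 3, done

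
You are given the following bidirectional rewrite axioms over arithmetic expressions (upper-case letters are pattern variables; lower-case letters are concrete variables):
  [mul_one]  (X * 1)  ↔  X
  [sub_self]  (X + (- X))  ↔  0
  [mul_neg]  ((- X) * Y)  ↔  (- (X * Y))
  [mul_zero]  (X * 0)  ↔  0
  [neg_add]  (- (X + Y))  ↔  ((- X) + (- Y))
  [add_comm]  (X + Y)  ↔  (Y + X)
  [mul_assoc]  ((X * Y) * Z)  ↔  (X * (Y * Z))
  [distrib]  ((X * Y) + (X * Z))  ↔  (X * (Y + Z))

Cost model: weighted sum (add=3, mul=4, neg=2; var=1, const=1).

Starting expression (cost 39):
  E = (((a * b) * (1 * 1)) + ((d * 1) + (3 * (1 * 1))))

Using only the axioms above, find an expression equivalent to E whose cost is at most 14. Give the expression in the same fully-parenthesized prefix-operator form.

1. [mul_one →] (1 * 1)  →  1;  E = (((a * b) * (1 * 1)) + ((d * 1) + (3 * 1)))
2. [mul_one →] (1 * 1)  →  1;  E = (((a * b) * 1) + ((d * 1) + (3 * 1)))
3. [mul_one →] (d * 1)  →  d;  E = (((a * b) * 1) + (d + (3 * 1)))
4. [mul_one →] ((a * b) * 1)  →  (a * b);  E = ((a * b) + (d + (3 * 1)))
5. [add_comm →] ((a * b) + (d + (3 * 1)))  →  ((d + (3 * 1)) + (a * b))
6. [mul_one →] (3 * 1)  →  3;  cost 14 ≤ 14, done

((d + 3) + (a * b))   [cost 14]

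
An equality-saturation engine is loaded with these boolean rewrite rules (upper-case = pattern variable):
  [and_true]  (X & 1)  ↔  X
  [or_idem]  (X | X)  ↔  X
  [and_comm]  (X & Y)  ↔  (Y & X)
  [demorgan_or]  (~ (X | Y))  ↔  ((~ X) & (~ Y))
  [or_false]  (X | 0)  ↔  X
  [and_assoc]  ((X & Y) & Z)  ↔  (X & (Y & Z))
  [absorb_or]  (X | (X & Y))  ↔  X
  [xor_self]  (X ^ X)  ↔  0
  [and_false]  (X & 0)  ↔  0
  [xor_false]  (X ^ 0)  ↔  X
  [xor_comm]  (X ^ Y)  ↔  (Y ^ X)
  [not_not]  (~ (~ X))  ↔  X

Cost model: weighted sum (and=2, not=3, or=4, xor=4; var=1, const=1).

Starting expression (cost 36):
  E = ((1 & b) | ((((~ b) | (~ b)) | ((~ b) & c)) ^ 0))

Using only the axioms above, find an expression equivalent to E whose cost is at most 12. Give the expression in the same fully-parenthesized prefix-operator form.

((1 & b) | (~ b))   [cost 12]

1. [xor_false →] ((((~ b) | (~ b)) | ((~ b) & c)) ^ 0)  →  (((~ b) | (~ b)) | ((~ b) & c));  E = ((1 & b) | (((~ b) | (~ b)) | ((~ b) & c)))
2. [or_idem →] ((~ b) | (~ b))  →  (~ b);  E = ((1 & b) | ((~ b) | ((~ b) & c)))
3. [absorb_or →] ((~ b) | ((~ b) & c))  →  (~ b);  cost 12 ≤ 12, done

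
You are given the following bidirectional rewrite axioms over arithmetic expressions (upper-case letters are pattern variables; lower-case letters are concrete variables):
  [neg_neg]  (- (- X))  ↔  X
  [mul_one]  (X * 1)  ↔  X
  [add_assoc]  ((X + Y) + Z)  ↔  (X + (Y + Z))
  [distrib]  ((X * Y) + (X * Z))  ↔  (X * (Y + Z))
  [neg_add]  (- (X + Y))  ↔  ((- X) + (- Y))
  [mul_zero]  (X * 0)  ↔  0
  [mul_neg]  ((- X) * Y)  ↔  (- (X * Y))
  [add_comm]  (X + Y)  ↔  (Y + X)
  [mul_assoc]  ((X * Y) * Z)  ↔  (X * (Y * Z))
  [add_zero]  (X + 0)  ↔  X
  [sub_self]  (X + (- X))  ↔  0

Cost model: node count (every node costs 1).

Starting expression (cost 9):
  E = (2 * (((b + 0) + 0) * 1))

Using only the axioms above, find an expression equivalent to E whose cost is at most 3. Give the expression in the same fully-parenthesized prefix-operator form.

(2 * b)   [cost 3]

(1) (((b + 0) + 0) * 1)  =[mul_one →]=  ((b + 0) + 0)    ⊢ (2 * ((b + 0) + 0))
(2) ((b + 0) + 0)  =[add_zero →]=  (b + 0)    ⊢ (2 * (b + 0))
(3) (b + 0)  =[add_zero →]=  b    ⊢ cost 3, within 3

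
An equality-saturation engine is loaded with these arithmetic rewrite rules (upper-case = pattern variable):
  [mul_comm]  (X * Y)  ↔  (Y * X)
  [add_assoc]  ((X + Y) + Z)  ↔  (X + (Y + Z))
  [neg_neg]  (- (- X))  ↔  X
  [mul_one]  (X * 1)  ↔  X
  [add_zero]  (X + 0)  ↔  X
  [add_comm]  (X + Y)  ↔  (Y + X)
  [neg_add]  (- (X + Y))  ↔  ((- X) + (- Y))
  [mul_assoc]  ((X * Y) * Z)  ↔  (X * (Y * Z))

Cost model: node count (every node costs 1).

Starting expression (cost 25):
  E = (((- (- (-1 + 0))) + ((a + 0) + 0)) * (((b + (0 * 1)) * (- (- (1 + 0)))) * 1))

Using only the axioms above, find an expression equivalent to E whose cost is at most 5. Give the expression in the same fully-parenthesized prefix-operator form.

1. [neg_neg →] (- (- (1 + 0)))  →  (1 + 0);  E = (((- (- (-1 + 0))) + ((a + 0) + 0)) * (((b + (0 * 1)) * (1 + 0)) * 1))
2. [add_zero →] (-1 + 0)  →  -1;  E = (((- (- -1)) + ((a + 0) + 0)) * (((b + (0 * 1)) * (1 + 0)) * 1))
3. [mul_one →] (0 * 1)  →  0;  E = (((- (- -1)) + ((a + 0) + 0)) * (((b + 0) * (1 + 0)) * 1))
4. [add_zero →] ((a + 0) + 0)  →  (a + 0);  E = (((- (- -1)) + (a + 0)) * (((b + 0) * (1 + 0)) * 1))
5. [add_zero →] (1 + 0)  →  1;  E = (((- (- -1)) + (a + 0)) * (((b + 0) * 1) * 1))
6. [mul_one →] (((b + 0) * 1) * 1)  →  ((b + 0) * 1);  E = (((- (- -1)) + (a + 0)) * ((b + 0) * 1))
7. [neg_neg →] (- (- -1))  →  -1;  E = ((-1 + (a + 0)) * ((b + 0) * 1))
8. [mul_one →] ((b + 0) * 1)  →  (b + 0);  E = ((-1 + (a + 0)) * (b + 0))
9. [add_zero →] (b + 0)  →  b;  E = ((-1 + (a + 0)) * b)
10. [add_zero →] (a + 0)  →  a;  cost 5 ≤ 5, done

((-1 + a) * b)   [cost 5]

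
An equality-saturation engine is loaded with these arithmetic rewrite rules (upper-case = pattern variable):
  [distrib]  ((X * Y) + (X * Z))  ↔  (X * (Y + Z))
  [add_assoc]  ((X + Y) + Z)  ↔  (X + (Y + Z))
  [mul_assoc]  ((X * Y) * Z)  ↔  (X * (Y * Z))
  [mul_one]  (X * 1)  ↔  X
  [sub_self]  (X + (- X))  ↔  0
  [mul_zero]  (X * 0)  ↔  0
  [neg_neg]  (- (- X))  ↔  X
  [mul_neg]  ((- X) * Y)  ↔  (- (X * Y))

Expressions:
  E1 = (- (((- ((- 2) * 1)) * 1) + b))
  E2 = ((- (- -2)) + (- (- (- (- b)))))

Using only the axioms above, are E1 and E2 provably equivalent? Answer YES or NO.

NO

All listed rules preserve value, hence provable equivalence implies equal values everywhere; look for a separating assignment.
b=1 gives E1 ↦ -3, E2 ↦ -1; values differ ⇒ not provably equivalent.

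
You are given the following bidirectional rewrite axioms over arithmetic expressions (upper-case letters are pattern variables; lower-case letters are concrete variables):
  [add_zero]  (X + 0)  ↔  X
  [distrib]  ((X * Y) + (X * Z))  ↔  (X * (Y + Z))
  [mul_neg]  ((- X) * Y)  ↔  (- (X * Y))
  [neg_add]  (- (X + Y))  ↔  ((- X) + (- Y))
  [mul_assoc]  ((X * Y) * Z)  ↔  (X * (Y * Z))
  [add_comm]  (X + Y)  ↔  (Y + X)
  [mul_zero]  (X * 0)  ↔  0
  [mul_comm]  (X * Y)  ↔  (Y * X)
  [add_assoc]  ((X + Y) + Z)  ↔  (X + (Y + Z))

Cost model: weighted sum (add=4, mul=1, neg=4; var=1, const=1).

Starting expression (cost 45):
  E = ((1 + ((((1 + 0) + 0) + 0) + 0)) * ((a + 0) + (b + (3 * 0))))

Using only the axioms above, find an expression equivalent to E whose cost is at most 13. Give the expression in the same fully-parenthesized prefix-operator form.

1. [add_zero →] ((((1 + 0) + 0) + 0) + 0)  →  (((1 + 0) + 0) + 0);  E = ((1 + (((1 + 0) + 0) + 0)) * ((a + 0) + (b + (3 * 0))))
2. [add_zero →] (((1 + 0) + 0) + 0)  →  ((1 + 0) + 0);  E = ((1 + ((1 + 0) + 0)) * ((a + 0) + (b + (3 * 0))))
3. [mul_zero →] (3 * 0)  →  0;  E = ((1 + ((1 + 0) + 0)) * ((a + 0) + (b + 0)))
4. [add_zero →] (b + 0)  →  b;  E = ((1 + ((1 + 0) + 0)) * ((a + 0) + b))
5. [add_zero →] ((1 + 0) + 0)  →  (1 + 0);  E = ((1 + (1 + 0)) * ((a + 0) + b))
6. [add_zero →] (1 + 0)  →  1;  E = ((1 + 1) * ((a + 0) + b))
7. [add_zero →] (a + 0)  →  a;  cost 13 ≤ 13, done

((1 + 1) * (a + b))   [cost 13]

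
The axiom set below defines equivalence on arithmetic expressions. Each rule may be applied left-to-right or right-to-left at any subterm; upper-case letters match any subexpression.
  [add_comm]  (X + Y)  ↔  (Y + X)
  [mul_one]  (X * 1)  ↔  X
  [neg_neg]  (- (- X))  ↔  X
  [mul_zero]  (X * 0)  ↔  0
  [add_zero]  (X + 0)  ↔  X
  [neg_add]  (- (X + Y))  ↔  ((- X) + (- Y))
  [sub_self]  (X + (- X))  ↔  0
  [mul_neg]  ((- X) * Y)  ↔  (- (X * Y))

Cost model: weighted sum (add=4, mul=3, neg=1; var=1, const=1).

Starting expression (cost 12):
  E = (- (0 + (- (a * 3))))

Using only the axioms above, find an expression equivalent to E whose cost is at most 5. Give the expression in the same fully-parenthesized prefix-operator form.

step 1: add_comm (→) rewrites (0 + (- (a * 3))) into ((- (a * 3)) + 0), now (- ((- (a * 3)) + 0))
step 2: add_zero (→) rewrites ((- (a * 3)) + 0) into (- (a * 3)), now (- (- (a * 3)))
step 3: neg_neg (→) rewrites (- (- (a * 3))) into (a * 3), reaching cost 5 (bound 5)

(a * 3)   [cost 5]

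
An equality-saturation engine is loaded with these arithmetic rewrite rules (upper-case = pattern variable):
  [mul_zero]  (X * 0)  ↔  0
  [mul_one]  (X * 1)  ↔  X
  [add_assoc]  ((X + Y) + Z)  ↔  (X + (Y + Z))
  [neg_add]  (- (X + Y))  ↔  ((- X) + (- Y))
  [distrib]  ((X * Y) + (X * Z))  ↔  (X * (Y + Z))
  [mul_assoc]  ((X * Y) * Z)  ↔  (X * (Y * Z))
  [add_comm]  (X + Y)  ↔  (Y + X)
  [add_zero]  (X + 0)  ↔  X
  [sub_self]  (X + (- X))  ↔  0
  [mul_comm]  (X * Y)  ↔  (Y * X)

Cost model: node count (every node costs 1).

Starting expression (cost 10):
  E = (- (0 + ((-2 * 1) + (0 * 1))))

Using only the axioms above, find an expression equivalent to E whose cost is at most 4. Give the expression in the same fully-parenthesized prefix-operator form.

1. [mul_one →] (0 * 1)  →  0;  E = (- (0 + ((-2 * 1) + 0)))
2. [add_zero →] ((-2 * 1) + 0)  →  (-2 * 1);  E = (- (0 + (-2 * 1)))
3. [mul_one →] (-2 * 1)  →  -2;  cost 4 ≤ 4, done

(- (0 + -2))   [cost 4]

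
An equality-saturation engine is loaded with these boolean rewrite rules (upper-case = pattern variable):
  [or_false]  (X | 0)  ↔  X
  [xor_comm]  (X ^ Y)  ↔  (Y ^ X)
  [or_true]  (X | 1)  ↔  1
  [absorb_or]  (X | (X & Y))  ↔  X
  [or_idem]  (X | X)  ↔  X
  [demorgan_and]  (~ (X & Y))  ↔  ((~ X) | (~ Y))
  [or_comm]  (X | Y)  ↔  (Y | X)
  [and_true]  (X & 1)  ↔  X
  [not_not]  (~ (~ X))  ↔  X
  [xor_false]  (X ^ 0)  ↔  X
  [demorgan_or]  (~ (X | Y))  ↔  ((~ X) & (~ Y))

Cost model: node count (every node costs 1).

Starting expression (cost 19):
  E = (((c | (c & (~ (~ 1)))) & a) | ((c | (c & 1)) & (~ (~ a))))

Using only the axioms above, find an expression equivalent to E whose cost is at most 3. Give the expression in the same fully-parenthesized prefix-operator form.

1. [not_not →] (~ (~ 1))  →  1;  E = (((c | (c & 1)) & a) | ((c | (c & 1)) & (~ (~ a))))
2. [not_not →] (~ (~ a))  →  a;  E = (((c | (c & 1)) & a) | ((c | (c & 1)) & a))
3. [or_idem →] (((c | (c & 1)) & a) | ((c | (c & 1)) & a))  →  ((c | (c & 1)) & a)
4. [absorb_or →] (c | (c & 1))  →  c;  cost 3 ≤ 3, done

(c & a)   [cost 3]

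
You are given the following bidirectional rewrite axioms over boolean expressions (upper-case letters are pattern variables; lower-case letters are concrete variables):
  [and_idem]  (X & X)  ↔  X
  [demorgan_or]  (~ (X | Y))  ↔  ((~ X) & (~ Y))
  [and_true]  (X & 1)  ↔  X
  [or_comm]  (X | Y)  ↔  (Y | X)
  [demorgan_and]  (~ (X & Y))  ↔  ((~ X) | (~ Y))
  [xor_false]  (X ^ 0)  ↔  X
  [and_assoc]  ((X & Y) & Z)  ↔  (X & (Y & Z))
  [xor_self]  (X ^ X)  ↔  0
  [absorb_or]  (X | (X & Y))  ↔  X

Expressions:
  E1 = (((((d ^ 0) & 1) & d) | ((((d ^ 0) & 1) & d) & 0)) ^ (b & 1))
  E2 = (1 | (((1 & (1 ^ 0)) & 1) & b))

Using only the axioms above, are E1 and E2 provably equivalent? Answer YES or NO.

NO

All listed rules preserve value, hence provable equivalence implies equal values everywhere; look for a separating assignment.
b=0, d=0 gives E1 ↦ 0, E2 ↦ 1; values differ ⇒ not provably equivalent.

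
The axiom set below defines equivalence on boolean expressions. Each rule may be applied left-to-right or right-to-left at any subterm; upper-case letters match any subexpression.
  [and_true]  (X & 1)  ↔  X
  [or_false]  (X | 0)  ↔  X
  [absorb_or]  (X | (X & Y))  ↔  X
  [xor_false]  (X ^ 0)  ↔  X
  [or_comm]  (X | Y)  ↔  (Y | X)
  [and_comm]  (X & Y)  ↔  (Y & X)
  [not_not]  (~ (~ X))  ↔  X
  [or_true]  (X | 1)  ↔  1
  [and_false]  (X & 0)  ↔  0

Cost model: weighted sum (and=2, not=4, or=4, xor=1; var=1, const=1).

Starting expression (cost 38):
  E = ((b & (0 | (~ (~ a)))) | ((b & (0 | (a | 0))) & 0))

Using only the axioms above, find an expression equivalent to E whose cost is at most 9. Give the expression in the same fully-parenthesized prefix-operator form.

step 1: not_not (→) rewrites (~ (~ a)) into a, now ((b & (0 | a)) | ((b & (0 | (a | 0))) & 0))
step 2: or_false (→) rewrites (a | 0) into a, now ((b & (0 | a)) | ((b & (0 | a)) & 0))
step 3: absorb_or (→) rewrites ((b & (0 | a)) | ((b & (0 | a)) & 0)) into (b & (0 | a)), reaching cost 9 (bound 9)

(b & (0 | a))   [cost 9]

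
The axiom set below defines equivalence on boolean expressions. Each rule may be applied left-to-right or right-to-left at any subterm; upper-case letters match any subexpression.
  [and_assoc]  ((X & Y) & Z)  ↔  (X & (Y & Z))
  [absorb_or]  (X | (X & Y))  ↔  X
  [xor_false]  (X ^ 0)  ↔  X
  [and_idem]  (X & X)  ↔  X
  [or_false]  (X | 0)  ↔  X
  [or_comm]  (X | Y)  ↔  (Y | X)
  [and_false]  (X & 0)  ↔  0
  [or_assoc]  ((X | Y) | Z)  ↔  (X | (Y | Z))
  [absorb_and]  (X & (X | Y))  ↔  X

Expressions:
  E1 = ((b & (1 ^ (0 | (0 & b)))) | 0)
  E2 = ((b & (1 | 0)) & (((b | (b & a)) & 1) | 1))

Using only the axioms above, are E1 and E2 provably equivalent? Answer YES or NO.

step 1: absorb_or (→) rewrites (0 | (0 & b)) into 0, now ((b & (1 ^ 0)) | 0)
step 2: or_false (→) rewrites ((b & (1 ^ 0)) | 0) into (b & (1 ^ 0))
step 3: xor_false (→) rewrites (1 ^ 0) into 1, now (b & 1)
step 4: absorb_and (←) rewrites (b & 1) into ((b & 1) & ((b & 1) | 1))
step 5: absorb_or (←) rewrites b into (b | (b & a)), now ((b & 1) & (((b | (b & a)) & 1) | 1))
step 6: or_false (←) rewrites 1 into (1 | 0), which is E2

YES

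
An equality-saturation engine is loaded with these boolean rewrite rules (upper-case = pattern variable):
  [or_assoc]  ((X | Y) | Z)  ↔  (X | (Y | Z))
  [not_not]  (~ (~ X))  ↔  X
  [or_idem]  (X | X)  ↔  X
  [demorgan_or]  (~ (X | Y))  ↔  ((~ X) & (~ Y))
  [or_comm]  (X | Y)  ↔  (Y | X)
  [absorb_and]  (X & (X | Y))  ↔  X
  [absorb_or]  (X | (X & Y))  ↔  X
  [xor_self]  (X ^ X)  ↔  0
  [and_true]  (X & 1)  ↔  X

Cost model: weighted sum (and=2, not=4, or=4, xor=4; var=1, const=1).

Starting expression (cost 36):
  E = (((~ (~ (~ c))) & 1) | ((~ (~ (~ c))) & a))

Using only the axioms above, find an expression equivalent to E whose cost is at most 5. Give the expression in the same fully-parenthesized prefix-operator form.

(~ c)   [cost 5]

step 1: and_true (→) rewrites ((~ (~ (~ c))) & 1) into (~ (~ (~ c))), now ((~ (~ (~ c))) | ((~ (~ (~ c))) & a))
step 2: absorb_or (→) rewrites ((~ (~ (~ c))) | ((~ (~ (~ c))) & a)) into (~ (~ (~ c)))
step 3: not_not (→) rewrites (~ (~ (~ c))) into (~ c), reaching cost 5 (bound 5)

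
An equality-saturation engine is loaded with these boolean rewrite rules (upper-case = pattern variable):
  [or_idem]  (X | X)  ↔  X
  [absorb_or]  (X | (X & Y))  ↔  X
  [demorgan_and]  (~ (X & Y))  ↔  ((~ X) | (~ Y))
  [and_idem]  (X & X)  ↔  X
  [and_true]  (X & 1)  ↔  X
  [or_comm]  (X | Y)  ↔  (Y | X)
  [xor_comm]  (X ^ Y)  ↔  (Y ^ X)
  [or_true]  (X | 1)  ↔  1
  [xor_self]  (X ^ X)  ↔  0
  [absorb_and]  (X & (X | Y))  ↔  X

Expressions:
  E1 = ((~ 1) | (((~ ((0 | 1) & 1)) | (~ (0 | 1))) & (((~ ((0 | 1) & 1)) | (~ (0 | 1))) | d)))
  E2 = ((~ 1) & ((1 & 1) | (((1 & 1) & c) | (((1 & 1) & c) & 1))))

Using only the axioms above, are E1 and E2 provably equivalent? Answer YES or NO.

YES

step 1: absorb_and (→) rewrites (((~ ((0 | 1) & 1)) | (~ (0 | 1))) & (((~ ((0 | 1) & 1)) | (~ (0 | 1))) | d)) into ((~ ((0 | 1) & 1)) | (~ (0 | 1))), now ((~ 1) | ((~ ((0 | 1) & 1)) | (~ (0 | 1))))
step 2: and_true (→) rewrites ((0 | 1) & 1) into (0 | 1), now ((~ 1) | ((~ (0 | 1)) | (~ (0 | 1))))
step 3: or_idem (→) rewrites ((~ (0 | 1)) | (~ (0 | 1))) into (~ (0 | 1)), now ((~ 1) | (~ (0 | 1)))
step 4: or_true (→) rewrites (0 | 1) into 1, now ((~ 1) | (~ 1))
step 5: or_idem (→) rewrites ((~ 1) | (~ 1)) into (~ 1)
step 6: and_true (←) rewrites (~ 1) into ((~ 1) & 1)
step 7: and_true (←) rewrites 1 into (1 & 1), now ((~ 1) & (1 & 1))
step 8: absorb_or (←) rewrites (1 & 1) into ((1 & 1) | ((1 & 1) & c)), now ((~ 1) & ((1 & 1) | ((1 & 1) & c)))
step 9: absorb_or (←) rewrites ((1 & 1) & c) into (((1 & 1) & c) | (((1 & 1) & c) & 1)), which is E2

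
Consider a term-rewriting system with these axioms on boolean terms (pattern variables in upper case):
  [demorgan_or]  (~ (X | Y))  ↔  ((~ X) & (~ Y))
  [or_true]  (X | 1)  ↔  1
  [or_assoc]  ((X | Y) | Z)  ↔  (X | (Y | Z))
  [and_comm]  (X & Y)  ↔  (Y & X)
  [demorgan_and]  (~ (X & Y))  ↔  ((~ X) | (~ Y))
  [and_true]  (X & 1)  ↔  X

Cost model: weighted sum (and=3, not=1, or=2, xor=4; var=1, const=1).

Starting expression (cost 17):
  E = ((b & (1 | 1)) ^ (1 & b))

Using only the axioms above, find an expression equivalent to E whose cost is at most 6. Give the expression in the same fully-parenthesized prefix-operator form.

(1) (1 | 1)  =[or_true →]=  1    ⊢ ((b & 1) ^ (1 & b))
(2) (b & 1)  =[and_true →]=  b    ⊢ (b ^ (1 & b))
(3) (1 & b)  =[and_comm →]=  (b & 1)    ⊢ (b ^ (b & 1))
(4) (b & 1)  =[and_true →]=  b    ⊢ cost 6, within 6

(b ^ b)   [cost 6]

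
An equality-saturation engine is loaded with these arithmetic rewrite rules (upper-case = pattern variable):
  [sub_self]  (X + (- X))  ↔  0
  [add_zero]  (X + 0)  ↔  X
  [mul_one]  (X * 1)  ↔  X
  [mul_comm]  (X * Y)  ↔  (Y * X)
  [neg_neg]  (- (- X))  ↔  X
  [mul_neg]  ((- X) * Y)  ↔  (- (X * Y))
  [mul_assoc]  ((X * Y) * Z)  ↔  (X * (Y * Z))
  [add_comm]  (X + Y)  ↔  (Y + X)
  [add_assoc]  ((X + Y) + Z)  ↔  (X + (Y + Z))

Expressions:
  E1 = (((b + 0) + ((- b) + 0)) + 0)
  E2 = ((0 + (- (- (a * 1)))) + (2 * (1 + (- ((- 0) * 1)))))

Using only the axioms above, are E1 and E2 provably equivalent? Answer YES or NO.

NO

Every axiom is a valid identity, so a rewrite proof would force E1 and E2 to agree under every assignment.
At a=0, b=0: E1 = 0 but E2 = 2; they differ, so no derivation exists.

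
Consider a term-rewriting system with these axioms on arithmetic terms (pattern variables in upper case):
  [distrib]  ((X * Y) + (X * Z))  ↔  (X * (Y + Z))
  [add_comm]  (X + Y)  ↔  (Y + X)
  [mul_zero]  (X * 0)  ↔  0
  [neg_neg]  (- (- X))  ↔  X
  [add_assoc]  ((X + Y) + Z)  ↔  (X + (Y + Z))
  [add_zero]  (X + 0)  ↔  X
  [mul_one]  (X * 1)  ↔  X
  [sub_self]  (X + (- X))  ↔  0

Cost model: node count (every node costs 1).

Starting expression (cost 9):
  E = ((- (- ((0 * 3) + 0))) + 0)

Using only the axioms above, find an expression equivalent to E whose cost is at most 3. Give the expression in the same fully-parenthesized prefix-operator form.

(0 * 3)   [cost 3]

step 1: neg_neg (→) rewrites (- (- ((0 * 3) + 0))) into ((0 * 3) + 0), now (((0 * 3) + 0) + 0)
step 2: add_zero (→) rewrites (((0 * 3) + 0) + 0) into ((0 * 3) + 0)
step 3: add_zero (→) rewrites ((0 * 3) + 0) into (0 * 3), reaching cost 3 (bound 3)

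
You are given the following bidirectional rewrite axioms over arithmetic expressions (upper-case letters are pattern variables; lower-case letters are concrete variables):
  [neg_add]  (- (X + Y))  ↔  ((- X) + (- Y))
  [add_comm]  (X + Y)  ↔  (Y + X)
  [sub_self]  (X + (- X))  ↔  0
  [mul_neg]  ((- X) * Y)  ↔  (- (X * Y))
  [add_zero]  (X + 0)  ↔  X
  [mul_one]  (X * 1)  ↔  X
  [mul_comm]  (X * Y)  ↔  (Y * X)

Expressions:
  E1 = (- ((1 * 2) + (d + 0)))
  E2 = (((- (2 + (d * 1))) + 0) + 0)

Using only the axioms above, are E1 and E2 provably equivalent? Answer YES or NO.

YES

step 1: add_zero (→) rewrites (d + 0) into d, now (- ((1 * 2) + d))
step 2: mul_comm (→) rewrites (1 * 2) into (2 * 1), now (- ((2 * 1) + d))
step 3: mul_one (→) rewrites (2 * 1) into 2, now (- (2 + d))
step 4: mul_one (←) rewrites d into (d * 1), now (- (2 + (d * 1)))
step 5: add_zero (←) rewrites (- (2 + (d * 1))) into ((- (2 + (d * 1))) + 0)
step 6: add_zero (←) rewrites (- (2 + (d * 1))) into ((- (2 + (d * 1))) + 0), which is E2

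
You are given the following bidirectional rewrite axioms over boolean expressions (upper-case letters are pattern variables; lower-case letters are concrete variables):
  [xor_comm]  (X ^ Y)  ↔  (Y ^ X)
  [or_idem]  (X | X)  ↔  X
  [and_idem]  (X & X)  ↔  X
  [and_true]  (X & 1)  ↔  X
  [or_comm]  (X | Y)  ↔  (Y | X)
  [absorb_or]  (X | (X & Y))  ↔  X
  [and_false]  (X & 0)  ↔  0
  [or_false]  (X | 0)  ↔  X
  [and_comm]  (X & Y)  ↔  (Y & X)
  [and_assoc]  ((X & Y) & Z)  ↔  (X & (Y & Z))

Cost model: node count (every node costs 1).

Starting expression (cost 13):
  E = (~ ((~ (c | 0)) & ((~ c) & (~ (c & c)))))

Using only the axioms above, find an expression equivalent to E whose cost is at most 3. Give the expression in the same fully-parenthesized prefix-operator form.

(~ (~ c))   [cost 3]

(1) (c & c)  =[and_idem →]=  c    ⊢ (~ ((~ (c | 0)) & ((~ c) & (~ c))))
(2) (c | 0)  =[or_false →]=  c    ⊢ (~ ((~ c) & ((~ c) & (~ c))))
(3) ((~ c) & (~ c))  =[and_idem →]=  (~ c)    ⊢ (~ ((~ c) & (~ c)))
(4) ((~ c) & (~ c))  =[and_idem →]=  (~ c)    ⊢ cost 3, within 3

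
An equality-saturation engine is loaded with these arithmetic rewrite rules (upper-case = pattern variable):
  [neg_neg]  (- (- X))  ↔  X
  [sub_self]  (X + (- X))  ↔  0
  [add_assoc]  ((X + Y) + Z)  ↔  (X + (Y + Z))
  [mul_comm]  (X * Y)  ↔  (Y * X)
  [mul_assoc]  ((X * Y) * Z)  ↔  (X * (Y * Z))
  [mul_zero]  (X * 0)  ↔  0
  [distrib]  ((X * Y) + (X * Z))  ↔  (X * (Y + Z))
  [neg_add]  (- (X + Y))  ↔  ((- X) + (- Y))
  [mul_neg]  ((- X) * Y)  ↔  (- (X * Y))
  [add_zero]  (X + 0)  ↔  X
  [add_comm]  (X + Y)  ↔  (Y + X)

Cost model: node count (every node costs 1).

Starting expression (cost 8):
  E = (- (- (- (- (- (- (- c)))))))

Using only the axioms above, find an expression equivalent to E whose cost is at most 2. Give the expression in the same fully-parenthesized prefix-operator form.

(1) (- (- (- (- (- c)))))  =[neg_neg →]=  (- (- (- c)))    ⊢ (- (- (- (- (- c)))))
(2) (- (- (- (- (- c)))))  =[neg_neg →]=  (- (- (- c)))
(3) (- (- (- c)))  =[neg_neg →]=  (- c)    ⊢ cost 2, within 2

(- c)   [cost 2]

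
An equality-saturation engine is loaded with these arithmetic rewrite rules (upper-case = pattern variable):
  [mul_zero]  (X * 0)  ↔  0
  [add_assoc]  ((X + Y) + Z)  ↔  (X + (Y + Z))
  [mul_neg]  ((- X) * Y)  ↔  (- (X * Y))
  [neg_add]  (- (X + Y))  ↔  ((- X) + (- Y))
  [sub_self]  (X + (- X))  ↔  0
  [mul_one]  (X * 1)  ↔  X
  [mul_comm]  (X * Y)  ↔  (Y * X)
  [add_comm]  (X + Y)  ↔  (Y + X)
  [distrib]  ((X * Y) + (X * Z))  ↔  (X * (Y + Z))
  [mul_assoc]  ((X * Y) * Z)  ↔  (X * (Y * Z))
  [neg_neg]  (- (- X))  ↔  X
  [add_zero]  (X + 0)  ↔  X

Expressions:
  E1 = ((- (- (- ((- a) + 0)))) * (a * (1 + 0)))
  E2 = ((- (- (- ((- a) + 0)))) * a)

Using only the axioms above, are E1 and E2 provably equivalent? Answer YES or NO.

(1) (- (- ((- a) + 0)))  =[neg_neg →]=  ((- a) + 0)    ⊢ ((- ((- a) + 0)) * (a * (1 + 0)))
(2) ((- a) + 0)  =[add_zero →]=  (- a)    ⊢ ((- (- a)) * (a * (1 + 0)))
(3) (- (- a))  =[neg_neg →]=  a    ⊢ (a * (a * (1 + 0)))
(4) (1 + 0)  =[add_zero →]=  1    ⊢ (a * (a * 1))
(5) (a * 1)  =[mul_one →]=  a    ⊢ (a * a)
(6) a  =[neg_neg ←]=  (- (- a))    ⊢ ((- (- a)) * a)
(7) a  =[neg_neg ←]=  (- (- a))    ⊢ ((- (- (- (- a)))) * a)
(8) (- a)  =[add_zero ←]=  ((- a) + 0)    ⊢ E2

YES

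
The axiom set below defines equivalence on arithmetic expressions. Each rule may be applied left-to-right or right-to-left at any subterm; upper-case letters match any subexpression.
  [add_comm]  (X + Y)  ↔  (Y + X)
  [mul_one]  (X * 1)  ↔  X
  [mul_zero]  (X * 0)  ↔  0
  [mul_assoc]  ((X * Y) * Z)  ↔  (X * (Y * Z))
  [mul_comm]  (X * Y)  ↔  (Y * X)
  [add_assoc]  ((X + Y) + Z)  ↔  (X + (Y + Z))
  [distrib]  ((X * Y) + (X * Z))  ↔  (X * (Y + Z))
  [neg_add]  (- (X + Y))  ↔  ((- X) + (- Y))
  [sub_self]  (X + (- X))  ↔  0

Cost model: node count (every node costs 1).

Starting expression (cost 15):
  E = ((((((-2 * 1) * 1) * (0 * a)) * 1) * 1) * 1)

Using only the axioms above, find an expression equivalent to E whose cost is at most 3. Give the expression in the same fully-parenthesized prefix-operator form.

(1) (-2 * 1)  =[mul_one →]=  -2    ⊢ (((((-2 * 1) * (0 * a)) * 1) * 1) * 1)
(2) ((((-2 * 1) * (0 * a)) * 1) * 1)  =[mul_one →]=  (((-2 * 1) * (0 * a)) * 1)    ⊢ ((((-2 * 1) * (0 * a)) * 1) * 1)
(3) (-2 * 1)  =[mul_one →]=  -2    ⊢ (((-2 * (0 * a)) * 1) * 1)
(4) (0 * a)  =[mul_comm →]=  (a * 0)    ⊢ (((-2 * (a * 0)) * 1) * 1)
(5) (a * 0)  =[mul_zero →]=  0    ⊢ (((-2 * 0) * 1) * 1)
(6) ((-2 * 0) * 1)  =[mul_one →]=  (-2 * 0)    ⊢ ((-2 * 0) * 1)
(7) ((-2 * 0) * 1)  =[mul_one →]=  (-2 * 0)    ⊢ cost 3, within 3

(-2 * 0)   [cost 3]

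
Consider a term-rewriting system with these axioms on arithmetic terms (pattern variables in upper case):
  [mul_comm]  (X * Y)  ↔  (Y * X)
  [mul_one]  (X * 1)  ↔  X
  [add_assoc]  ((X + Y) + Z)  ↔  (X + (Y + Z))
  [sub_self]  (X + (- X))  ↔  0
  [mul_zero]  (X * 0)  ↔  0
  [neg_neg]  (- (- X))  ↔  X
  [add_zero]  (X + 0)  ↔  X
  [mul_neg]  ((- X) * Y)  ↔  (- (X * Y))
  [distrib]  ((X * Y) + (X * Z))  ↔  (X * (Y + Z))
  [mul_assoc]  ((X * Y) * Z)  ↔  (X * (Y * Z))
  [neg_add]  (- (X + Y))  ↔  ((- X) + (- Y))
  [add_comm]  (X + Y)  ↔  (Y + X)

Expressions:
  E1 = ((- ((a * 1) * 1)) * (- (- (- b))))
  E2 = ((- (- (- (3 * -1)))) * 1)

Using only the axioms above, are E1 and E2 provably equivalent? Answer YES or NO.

All listed rules preserve value, hence provable equivalence implies equal values everywhere; look for a separating assignment.
a=0, b=0 gives E1 ↦ 0, E2 ↦ 3; values differ ⇒ not provably equivalent.

NO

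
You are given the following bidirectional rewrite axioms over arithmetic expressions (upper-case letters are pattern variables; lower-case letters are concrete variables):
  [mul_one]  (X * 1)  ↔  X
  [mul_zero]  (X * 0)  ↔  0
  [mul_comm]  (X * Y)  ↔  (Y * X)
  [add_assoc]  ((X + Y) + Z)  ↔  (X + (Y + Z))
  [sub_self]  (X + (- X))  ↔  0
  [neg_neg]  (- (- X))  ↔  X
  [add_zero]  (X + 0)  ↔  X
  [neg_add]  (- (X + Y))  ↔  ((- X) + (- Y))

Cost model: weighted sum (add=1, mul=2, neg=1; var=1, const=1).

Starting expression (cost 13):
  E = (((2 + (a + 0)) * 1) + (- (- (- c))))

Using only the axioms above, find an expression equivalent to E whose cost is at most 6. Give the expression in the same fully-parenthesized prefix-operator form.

((2 + a) + (- c))   [cost 6]

step 1: mul_one (→) rewrites ((2 + (a + 0)) * 1) into (2 + (a + 0)), now ((2 + (a + 0)) + (- (- (- c))))
step 2: neg_neg (→) rewrites (- (- (- c))) into (- c), now ((2 + (a + 0)) + (- c))
step 3: add_zero (→) rewrites (a + 0) into a, reaching cost 6 (bound 6)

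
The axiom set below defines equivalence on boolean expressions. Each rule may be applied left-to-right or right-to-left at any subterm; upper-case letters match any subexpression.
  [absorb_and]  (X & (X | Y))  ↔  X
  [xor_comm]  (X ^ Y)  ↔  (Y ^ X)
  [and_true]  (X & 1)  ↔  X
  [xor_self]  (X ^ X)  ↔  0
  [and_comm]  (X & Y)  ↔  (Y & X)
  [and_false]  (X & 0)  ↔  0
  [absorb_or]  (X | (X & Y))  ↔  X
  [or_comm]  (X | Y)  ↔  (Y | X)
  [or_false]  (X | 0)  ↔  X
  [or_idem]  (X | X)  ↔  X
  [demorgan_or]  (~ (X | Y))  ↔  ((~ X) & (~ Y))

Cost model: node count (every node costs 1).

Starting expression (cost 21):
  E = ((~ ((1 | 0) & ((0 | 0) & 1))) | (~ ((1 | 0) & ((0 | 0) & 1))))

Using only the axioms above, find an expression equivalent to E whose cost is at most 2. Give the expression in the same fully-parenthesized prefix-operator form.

(~ 0)   [cost 2]

1. [or_idem →] ((~ ((1 | 0) & ((0 | 0) & 1))) | (~ ((1 | 0) & ((0 | 0) & 1))))  →  (~ ((1 | 0) & ((0 | 0) & 1)))
2. [or_false →] (1 | 0)  →  1;  E = (~ (1 & ((0 | 0) & 1)))
3. [and_true →] ((0 | 0) & 1)  →  (0 | 0);  E = (~ (1 & (0 | 0)))
4. [or_false →] (0 | 0)  →  0;  E = (~ (1 & 0))
5. [and_false →] (1 & 0)  →  0;  cost 2 ≤ 2, done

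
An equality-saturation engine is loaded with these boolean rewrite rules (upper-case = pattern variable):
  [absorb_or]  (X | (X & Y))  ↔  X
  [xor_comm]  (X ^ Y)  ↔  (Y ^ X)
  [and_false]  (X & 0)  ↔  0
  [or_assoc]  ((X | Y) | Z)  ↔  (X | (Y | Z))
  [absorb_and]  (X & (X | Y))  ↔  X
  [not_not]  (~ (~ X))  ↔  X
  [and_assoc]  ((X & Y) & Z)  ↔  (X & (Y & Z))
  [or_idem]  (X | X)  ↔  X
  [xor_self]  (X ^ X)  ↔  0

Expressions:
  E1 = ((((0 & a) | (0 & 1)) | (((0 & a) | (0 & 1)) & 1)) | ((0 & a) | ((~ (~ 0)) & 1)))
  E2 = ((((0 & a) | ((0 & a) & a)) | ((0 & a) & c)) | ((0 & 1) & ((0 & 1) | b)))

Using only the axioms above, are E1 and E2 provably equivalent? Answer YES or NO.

(1) (~ (~ 0))  =[not_not →]=  0    ⊢ ((((0 & a) | (0 & 1)) | (((0 & a) | (0 & 1)) & 1)) | ((0 & a) | (0 & 1)))
(2) (((0 & a) | (0 & 1)) | (((0 & a) | (0 & 1)) & 1))  =[absorb_or →]=  ((0 & a) | (0 & 1))    ⊢ (((0 & a) | (0 & 1)) | ((0 & a) | (0 & 1)))
(3) (((0 & a) | (0 & 1)) | ((0 & a) | (0 & 1)))  =[or_idem →]=  ((0 & a) | (0 & 1))
(4) (0 & 1)  =[absorb_and ←]=  ((0 & 1) & ((0 & 1) | b))    ⊢ ((0 & a) | ((0 & 1) & ((0 & 1) | b)))
(5) (0 & a)  =[absorb_or ←]=  ((0 & a) | ((0 & a) & c))    ⊢ (((0 & a) | ((0 & a) & c)) | ((0 & 1) & ((0 & 1) | b)))
(6) (0 & a)  =[absorb_or ←]=  ((0 & a) | ((0 & a) & a))    ⊢ E2

YES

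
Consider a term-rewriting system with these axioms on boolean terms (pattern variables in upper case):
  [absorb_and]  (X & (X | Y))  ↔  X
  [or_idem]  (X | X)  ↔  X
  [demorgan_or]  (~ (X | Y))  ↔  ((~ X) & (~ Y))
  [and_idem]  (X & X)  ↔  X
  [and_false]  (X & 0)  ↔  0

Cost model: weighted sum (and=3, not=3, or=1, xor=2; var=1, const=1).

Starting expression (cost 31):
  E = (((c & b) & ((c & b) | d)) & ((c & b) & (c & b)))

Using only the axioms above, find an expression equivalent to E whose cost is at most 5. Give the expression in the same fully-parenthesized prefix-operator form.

step 1: and_idem (→) rewrites ((c & b) & (c & b)) into (c & b), now (((c & b) & ((c & b) | d)) & (c & b))
step 2: absorb_and (→) rewrites ((c & b) & ((c & b) | d)) into (c & b), now ((c & b) & (c & b))
step 3: and_idem (→) rewrites ((c & b) & (c & b)) into (c & b), reaching cost 5 (bound 5)

(c & b)   [cost 5]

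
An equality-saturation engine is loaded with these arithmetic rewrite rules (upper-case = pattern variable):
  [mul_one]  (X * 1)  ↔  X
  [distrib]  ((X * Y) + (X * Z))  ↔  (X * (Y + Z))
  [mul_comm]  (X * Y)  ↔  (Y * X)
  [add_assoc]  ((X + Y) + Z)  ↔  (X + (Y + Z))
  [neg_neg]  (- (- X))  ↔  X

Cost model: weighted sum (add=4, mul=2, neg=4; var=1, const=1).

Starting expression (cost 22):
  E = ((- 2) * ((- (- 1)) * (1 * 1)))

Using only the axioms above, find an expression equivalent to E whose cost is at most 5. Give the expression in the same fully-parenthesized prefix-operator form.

(- 2)   [cost 5]

step 1: neg_neg (→) rewrites (- (- 1)) into 1, now ((- 2) * (1 * (1 * 1)))
step 2: mul_one (→) rewrites (1 * 1) into 1, now ((- 2) * (1 * 1))
step 3: mul_one (→) rewrites (1 * 1) into 1, now ((- 2) * 1)
step 4: mul_one (→) rewrites ((- 2) * 1) into (- 2), reaching cost 5 (bound 5)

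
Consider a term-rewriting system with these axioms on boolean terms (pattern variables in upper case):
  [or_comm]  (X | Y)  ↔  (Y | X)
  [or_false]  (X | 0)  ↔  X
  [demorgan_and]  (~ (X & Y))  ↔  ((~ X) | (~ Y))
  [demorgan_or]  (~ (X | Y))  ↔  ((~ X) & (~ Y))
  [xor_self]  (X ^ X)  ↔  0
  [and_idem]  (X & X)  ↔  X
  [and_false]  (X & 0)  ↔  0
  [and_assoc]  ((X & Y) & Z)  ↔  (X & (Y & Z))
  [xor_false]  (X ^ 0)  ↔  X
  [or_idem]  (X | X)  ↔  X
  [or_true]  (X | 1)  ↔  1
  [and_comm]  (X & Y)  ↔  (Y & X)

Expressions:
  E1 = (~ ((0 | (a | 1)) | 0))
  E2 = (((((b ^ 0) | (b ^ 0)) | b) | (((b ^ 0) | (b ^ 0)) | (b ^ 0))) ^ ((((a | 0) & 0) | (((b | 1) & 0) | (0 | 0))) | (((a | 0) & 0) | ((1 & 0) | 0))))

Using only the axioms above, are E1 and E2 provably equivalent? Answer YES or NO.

All listed rules preserve value, hence provable equivalence implies equal values everywhere; look for a separating assignment.
a=0, b=1 gives E1 ↦ 0, E2 ↦ 1; values differ ⇒ not provably equivalent.

NO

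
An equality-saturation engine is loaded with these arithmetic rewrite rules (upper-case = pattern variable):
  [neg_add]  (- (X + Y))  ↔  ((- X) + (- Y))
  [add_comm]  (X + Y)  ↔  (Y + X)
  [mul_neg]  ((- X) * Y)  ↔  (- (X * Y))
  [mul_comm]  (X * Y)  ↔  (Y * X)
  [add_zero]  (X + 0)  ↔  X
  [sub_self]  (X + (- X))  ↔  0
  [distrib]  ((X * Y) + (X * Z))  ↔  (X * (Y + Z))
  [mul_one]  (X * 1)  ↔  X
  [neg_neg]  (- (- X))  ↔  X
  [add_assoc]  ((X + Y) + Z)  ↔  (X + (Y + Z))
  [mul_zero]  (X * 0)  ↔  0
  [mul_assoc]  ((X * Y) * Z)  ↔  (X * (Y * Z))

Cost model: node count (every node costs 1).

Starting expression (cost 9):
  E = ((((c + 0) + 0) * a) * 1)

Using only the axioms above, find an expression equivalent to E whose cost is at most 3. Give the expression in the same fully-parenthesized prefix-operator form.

1. [add_zero →] ((c + 0) + 0)  →  (c + 0);  E = (((c + 0) * a) * 1)
2. [mul_one →] (((c + 0) * a) * 1)  →  ((c + 0) * a)
3. [add_zero →] (c + 0)  →  c;  cost 3 ≤ 3, done

(c * a)   [cost 3]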